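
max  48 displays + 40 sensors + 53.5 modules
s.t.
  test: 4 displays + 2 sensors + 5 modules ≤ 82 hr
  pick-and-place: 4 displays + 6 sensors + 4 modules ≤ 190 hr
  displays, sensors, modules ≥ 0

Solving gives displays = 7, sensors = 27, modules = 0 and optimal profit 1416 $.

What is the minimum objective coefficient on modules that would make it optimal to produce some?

Check each constraint at x*: test 82/82 (tight); pick-and-place 190/190 (tight).
Dual feasibility on the basic columns requires 4·y_test + 4·y_pick-and-place = 48, 2·y_test + 6·y_pick-and-place = 40.
Solving: y_test = 8, y_pick-and-place = 4.
modules enters the basis when its profit ≥ yᵀa₃ = 8·5 + 4·4 = 56.

56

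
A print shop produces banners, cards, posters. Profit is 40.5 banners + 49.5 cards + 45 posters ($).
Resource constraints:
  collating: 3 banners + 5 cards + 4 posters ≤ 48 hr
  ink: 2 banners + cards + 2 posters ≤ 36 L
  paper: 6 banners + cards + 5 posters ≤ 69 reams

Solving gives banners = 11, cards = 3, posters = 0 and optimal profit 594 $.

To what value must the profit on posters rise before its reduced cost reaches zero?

Check each constraint at x*: collating 48/48 (tight); ink 25/36 (slack 11); paper 69/69 (tight).
By complementary slackness, y = 0 for the non-binding constraint.
Dual feasibility on the basic columns requires 3·y_collating + 6·y_paper = 40.5, 5·y_collating + 1·y_paper = 49.5.
Solving: y_collating = 9.5, y_paper = 2.
posters enters the basis when its profit ≥ yᵀa₃ = 9.5·4 + 2·5 = 48.

48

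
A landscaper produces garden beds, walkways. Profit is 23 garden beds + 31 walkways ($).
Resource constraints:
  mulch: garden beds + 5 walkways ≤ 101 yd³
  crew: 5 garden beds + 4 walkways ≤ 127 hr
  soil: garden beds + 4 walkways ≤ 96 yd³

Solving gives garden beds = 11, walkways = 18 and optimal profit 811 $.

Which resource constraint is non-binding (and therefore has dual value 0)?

mulch: 101/101 (binding)
crew: 127/127 (binding)
soil: 83/96 (slack 13)
By complementary slackness, a constraint with positive slack has shadow price 0 → soil.

soil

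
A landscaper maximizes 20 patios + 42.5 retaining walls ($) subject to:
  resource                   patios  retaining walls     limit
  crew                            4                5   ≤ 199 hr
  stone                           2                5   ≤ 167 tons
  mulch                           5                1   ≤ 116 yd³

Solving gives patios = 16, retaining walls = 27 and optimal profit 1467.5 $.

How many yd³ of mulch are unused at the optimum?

9

mulch used = 5·16 + 1·27 = 107; slack = 116 − 107 = 9.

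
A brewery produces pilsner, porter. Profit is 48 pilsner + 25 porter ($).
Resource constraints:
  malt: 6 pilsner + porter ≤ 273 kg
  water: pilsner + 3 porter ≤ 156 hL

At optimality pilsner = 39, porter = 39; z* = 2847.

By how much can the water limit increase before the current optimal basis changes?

663

Binding constraints: malt, water. The basis is B = [[6,1],[1,3]] with det 17.
Per unit increase in water, x* moves by d = (-0.0588, 0.3529).
The basis stays optimal until pilsner reaches 0; allowable increase = 663 hL.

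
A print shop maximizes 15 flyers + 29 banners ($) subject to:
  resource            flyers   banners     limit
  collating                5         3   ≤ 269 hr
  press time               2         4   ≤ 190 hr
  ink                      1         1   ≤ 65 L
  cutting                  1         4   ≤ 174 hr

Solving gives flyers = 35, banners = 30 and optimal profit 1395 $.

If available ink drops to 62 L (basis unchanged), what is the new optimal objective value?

At the optimum: collating uses 265 of 269 (slack = 4); press time uses 190 of 190 (binding); ink uses 65 of 65 (binding); cutting uses 155 of 174 (slack = 19).
Since collating, cutting are not tight, their duals are 0.
The binding rows give the dual system: 2·y_press time + 1·y_ink = 15 and 4·y_press time + 1·y_ink = 29.
Solving: y_press time = 7, y_ink = 1.
Δz = y_ink·Δb = 1 × (-3) = -3, so new z* = 1395 − 3 = 1392.

1392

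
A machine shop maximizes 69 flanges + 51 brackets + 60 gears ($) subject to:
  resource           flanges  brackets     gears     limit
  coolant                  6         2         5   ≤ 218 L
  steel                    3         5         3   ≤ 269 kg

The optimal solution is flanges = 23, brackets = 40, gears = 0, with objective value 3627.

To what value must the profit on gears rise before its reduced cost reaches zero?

Both coolant and steel are binding at x*.
From A_Bᵀ y = c: 6·y_coolant + 3·y_steel = 69; 2·y_coolant + 5·y_steel = 51.
Solving: y_coolant = 8, y_steel = 7.
gears enters the basis when its profit ≥ yᵀa₃ = 8·5 + 7·3 = 61.

61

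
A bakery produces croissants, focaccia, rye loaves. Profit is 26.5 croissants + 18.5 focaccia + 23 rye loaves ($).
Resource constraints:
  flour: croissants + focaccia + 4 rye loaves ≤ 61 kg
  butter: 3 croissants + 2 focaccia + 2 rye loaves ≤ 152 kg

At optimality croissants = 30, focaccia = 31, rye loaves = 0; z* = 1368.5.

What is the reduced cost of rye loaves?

-3

At the optimum: flour uses 61 of 61 (binding); butter uses 152 of 152 (binding).
Dual feasibility on the basic columns requires 1·y_flour + 3·y_butter = 26.5, 1·y_flour + 2·y_butter = 18.5.
→ y_flour = 2.5 and y_butter = 8.
Reduced cost of rye loaves: c₃ − yᵀa₃ = 23 − (2.5·4 + 8·2) = 23 − 26 = -3.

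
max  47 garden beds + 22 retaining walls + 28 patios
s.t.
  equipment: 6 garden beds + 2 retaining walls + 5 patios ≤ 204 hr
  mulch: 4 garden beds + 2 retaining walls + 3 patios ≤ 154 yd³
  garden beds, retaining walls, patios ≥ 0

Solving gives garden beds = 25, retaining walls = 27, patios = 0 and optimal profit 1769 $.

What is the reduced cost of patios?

-8

Both equipment and mulch are binding at x*.
The binding rows give the dual system: 6·y_equipment + 4·y_mulch = 47 and 2·y_equipment + 2·y_mulch = 22.
→ y_equipment = 1.5 and y_mulch = 9.5.
Reduced cost of patios: c₃ − yᵀa₃ = 28 − (1.5·5 + 9.5·3) = 28 − 36 = -8.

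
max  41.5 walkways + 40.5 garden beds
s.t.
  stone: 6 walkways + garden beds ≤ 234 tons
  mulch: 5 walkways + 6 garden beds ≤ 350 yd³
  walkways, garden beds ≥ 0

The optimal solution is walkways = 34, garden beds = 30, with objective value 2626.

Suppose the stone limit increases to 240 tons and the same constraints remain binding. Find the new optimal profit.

2635

At the optimum: stone uses 234 of 234 (binding); mulch uses 350 of 350 (binding).
From A_Bᵀ y = c: 6·y_stone + 5·y_mulch = 41.5; 1·y_stone + 6·y_mulch = 40.5.
This yields shadow prices y_stone = 1.5, y_mulch = 6.5.
Δz = y_stone·Δb = 1.5 × (6) = 9, so new z* = 2626 + 9 = 2635.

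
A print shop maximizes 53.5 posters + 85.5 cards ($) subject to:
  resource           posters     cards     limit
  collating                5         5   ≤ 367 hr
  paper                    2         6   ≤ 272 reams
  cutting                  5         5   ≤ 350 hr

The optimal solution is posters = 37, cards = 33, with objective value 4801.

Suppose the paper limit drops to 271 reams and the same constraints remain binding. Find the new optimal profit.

At the optimum: collating uses 350 of 367 (slack = 17); paper uses 272 of 272 (binding); cutting uses 350 of 350 (binding).
Slack constraints have shadow price 0 (complementary slackness).
The binding rows give the dual system: 2·y_paper + 5·y_cutting = 53.5 and 6·y_paper + 5·y_cutting = 85.5.
This yields shadow prices y_paper = 8, y_cutting = 7.5.
Δz = y_paper·Δb = 8 × (-1) = -8, so new z* = 4801 − 8 = 4793.

4793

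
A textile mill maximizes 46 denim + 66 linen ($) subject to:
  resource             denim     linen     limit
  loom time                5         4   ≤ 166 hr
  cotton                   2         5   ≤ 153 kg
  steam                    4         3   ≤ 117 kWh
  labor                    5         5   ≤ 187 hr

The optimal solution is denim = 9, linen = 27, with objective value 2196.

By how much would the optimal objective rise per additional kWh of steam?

7

Binding: cotton and steam. Non-binding: loom time (13 unused), labor (7 unused).
Since loom time, labor are not tight, their duals are 0.
The binding rows give the dual system: 2·y_cotton + 4·y_steam = 46 and 5·y_cotton + 3·y_steam = 66.
This yields shadow prices y_cotton = 9, y_steam = 7.
Shadow price of steam = 7.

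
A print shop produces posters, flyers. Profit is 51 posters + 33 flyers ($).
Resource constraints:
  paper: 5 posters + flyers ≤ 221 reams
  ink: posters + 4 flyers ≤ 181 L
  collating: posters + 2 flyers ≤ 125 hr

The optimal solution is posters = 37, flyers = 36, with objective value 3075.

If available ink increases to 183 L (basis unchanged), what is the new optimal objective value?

Binding: paper and ink. Non-binding: collating (16 unused).
Since collating is not tight, its dual is 0.
The binding rows give the dual system: 5·y_paper + 1·y_ink = 51 and 1·y_paper + 4·y_ink = 33.
Solving: y_paper = 9, y_ink = 6.
Δz = y_ink·Δb = 6 × (2) = 12, so new z* = 3075 + 12 = 3087.

3087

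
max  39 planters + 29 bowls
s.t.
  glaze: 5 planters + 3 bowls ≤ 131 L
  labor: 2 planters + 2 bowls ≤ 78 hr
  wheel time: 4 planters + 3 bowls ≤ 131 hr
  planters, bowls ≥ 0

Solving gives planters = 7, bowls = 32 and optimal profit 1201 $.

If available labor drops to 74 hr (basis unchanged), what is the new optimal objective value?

Check each constraint at x*: glaze 131/131 (tight); labor 78/78 (tight); wheel time 124/131 (slack 7).
By complementary slackness, y = 0 for the non-binding constraint.
The binding rows give the dual system: 5·y_glaze + 2·y_labor = 39 and 3·y_glaze + 2·y_labor = 29.
This yields shadow prices y_glaze = 5, y_labor = 7.
Δz = y_labor·Δb = 7 × (-4) = -28, so new z* = 1201 − 28 = 1173.

1173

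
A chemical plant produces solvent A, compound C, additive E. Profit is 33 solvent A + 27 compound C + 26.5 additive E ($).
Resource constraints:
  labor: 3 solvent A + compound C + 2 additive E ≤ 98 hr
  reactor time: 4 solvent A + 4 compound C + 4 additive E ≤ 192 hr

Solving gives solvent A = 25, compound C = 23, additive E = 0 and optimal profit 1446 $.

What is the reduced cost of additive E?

-3.5

At the optimum: labor uses 98 of 98 (binding); reactor time uses 192 of 192 (binding).
From A_Bᵀ y = c: 3·y_labor + 4·y_reactor time = 33; 1·y_labor + 4·y_reactor time = 27.
This yields shadow prices y_labor = 3, y_reactor time = 6.
Reduced cost of additive E: c₃ − yᵀa₃ = 26.5 − (3·2 + 6·4) = 26.5 − 30 = -3.5.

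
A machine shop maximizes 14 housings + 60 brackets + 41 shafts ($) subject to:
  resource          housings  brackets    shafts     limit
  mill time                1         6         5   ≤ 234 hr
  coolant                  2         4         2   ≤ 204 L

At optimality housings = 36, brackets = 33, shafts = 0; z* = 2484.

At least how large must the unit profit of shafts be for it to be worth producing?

At the optimum: mill time uses 234 of 234 (binding); coolant uses 204 of 204 (binding).
The binding rows give the dual system: 1·y_mill time + 2·y_coolant = 14 and 6·y_mill time + 4·y_coolant = 60.
→ y_mill time = 8 and y_coolant = 3.
shafts enters the basis when its profit ≥ yᵀa₃ = 8·5 + 3·2 = 46.

46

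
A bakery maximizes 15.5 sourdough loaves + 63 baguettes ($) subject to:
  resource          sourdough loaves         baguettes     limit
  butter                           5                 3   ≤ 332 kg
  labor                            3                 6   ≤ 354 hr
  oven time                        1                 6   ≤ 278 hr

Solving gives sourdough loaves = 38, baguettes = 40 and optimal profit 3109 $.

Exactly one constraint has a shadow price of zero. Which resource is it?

butter: 310/332 (slack 22)
labor: 354/354 (binding)
oven time: 278/278 (binding)
By complementary slackness, a constraint with positive slack has shadow price 0 → butter.

butter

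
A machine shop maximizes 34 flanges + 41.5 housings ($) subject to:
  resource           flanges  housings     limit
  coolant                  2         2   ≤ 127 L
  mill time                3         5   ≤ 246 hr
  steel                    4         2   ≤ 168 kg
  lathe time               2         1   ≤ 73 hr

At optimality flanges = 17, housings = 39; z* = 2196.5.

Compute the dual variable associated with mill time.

7

Binding: mill time and lathe time. Non-binding: coolant (15 unused), steel (22 unused).
Since coolant, steel are not tight, their duals are 0.
Dual feasibility on the basic columns requires 3·y_mill time + 2·y_lathe time = 34, 5·y_mill time + 1·y_lathe time = 41.5.
→ y_mill time = 7 and y_lathe time = 6.5.
Shadow price of mill time = 7.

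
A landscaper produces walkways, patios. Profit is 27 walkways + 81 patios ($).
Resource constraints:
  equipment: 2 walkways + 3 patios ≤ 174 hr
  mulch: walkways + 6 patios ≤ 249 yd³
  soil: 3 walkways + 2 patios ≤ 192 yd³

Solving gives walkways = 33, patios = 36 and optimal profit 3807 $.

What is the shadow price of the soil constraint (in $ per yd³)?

Check each constraint at x*: equipment 174/174 (tight); mulch 249/249 (tight); soil 171/192 (slack 21).
By complementary slackness, y = 0 for the non-binding constraint.
From A_Bᵀ y = c: 2·y_equipment + 1·y_mulch = 27; 3·y_equipment + 6·y_mulch = 81.
→ y_equipment = 9 and y_mulch = 9.
Shadow price of soil = 0.

0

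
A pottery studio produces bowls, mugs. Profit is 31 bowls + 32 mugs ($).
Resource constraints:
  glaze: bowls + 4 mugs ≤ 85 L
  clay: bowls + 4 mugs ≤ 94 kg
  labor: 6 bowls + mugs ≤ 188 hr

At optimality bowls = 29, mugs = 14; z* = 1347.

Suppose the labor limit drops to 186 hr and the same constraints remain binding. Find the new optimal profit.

1339

At the optimum: glaze uses 85 of 85 (binding); clay uses 85 of 94 (slack = 9); labor uses 188 of 188 (binding).
Since clay is not tight, its dual is 0.
From A_Bᵀ y = c: 1·y_glaze + 6·y_labor = 31; 4·y_glaze + 1·y_labor = 32.
This yields shadow prices y_glaze = 7, y_labor = 4.
Δz = y_labor·Δb = 4 × (-2) = -8, so new z* = 1347 − 8 = 1339.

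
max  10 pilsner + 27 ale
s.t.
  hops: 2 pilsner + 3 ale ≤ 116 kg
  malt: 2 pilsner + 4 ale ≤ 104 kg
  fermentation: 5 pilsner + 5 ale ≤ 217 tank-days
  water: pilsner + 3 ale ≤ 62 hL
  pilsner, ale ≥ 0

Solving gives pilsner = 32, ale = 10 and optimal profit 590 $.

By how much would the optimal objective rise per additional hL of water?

7

Check each constraint at x*: hops 94/116 (slack 22); malt 104/104 (tight); fermentation 210/217 (slack 7); water 62/62 (tight).
Slack constraints have shadow price 0 (complementary slackness).
The binding rows give the dual system: 2·y_malt + 1·y_water = 10 and 4·y_malt + 3·y_water = 27.
→ y_malt = 1.5 and y_water = 7.
Shadow price of water = 7.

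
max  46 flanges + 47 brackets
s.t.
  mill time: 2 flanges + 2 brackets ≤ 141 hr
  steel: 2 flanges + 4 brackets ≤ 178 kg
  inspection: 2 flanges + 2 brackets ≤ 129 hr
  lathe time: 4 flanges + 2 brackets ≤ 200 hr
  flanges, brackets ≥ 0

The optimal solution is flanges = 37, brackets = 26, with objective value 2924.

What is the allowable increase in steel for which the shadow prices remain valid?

Binding constraints: steel, lathe time. The basis is B = [[2,4],[4,2]] with det -12.
Per unit increase in steel, x* moves by d = (-0.1667, 0.3333).
The basis stays optimal until inspection becomes binding; allowable increase = 9 kg.

9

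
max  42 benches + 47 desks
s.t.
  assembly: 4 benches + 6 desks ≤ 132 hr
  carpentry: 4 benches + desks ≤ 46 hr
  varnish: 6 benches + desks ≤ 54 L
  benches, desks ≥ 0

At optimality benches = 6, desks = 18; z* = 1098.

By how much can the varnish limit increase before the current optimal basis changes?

Binding constraints: assembly, varnish. The basis is B = [[4,6],[6,1]] with det -32.
Per unit increase in varnish, x* moves by d = (0.1875, -0.125).
The basis stays optimal until carpentry becomes binding; allowable increase = 6.4 L.

6.4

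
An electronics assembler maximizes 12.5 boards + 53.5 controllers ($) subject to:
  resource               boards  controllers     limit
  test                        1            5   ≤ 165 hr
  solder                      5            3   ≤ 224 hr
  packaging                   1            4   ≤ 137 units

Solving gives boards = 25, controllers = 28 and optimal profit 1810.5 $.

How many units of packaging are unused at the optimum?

0

packaging used = 1·25 + 4·28 = 137; slack = 137 − 137 = 0.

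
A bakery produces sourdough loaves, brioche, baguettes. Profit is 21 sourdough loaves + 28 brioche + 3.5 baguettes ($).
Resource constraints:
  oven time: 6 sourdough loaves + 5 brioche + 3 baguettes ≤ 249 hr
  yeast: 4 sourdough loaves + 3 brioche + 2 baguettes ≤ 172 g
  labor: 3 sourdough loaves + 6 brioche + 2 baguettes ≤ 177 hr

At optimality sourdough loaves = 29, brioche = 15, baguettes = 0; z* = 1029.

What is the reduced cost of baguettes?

Binding: oven time and labor. Non-binding: yeast (11 unused).
By complementary slackness, y = 0 for the non-binding constraint.
Dual feasibility on the basic columns requires 6·y_oven time + 3·y_labor = 21, 5·y_oven time + 6·y_labor = 28.
This yields shadow prices y_oven time = 2, y_labor = 3.
Reduced cost of baguettes: c₃ − yᵀa₃ = 3.5 − (2·3 + 3·2) = 3.5 − 12 = -8.5.

-8.5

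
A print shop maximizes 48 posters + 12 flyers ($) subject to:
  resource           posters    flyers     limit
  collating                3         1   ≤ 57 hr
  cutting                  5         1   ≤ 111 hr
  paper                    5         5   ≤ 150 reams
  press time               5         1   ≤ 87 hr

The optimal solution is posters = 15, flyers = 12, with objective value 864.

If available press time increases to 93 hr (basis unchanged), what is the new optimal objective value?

Check each constraint at x*: collating 57/57 (tight); cutting 87/111 (slack 24); paper 135/150 (slack 15); press time 87/87 (tight).
By complementary slackness, y = 0 for the non-binding constraints.
The binding rows give the dual system: 3·y_collating + 5·y_press time = 48 and 1·y_collating + 1·y_press time = 12.
→ y_collating = 6 and y_press time = 6.
Δz = y_press time·Δb = 6 × (6) = 36, so new z* = 864 + 36 = 900.

900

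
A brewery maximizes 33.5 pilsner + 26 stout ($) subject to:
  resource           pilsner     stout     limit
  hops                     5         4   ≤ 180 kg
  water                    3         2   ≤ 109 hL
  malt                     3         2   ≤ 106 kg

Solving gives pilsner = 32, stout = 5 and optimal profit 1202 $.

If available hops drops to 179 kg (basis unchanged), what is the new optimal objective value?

Binding: hops and malt. Non-binding: water (3 unused).
Slack constraints have shadow price 0 (complementary slackness).
From A_Bᵀ y = c: 5·y_hops + 3·y_malt = 33.5; 4·y_hops + 2·y_malt = 26.
→ y_hops = 5.5 and y_malt = 2.
Δz = y_hops·Δb = 5.5 × (-1) = -5.5, so new z* = 1202 − 5.5 = 1196.5.

1196.5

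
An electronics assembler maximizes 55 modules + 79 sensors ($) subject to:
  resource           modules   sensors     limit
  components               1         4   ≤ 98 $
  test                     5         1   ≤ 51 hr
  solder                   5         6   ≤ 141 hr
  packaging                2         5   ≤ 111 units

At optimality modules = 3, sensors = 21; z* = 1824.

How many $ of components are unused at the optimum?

11

components used = 1·3 + 4·21 = 87; slack = 98 − 87 = 11.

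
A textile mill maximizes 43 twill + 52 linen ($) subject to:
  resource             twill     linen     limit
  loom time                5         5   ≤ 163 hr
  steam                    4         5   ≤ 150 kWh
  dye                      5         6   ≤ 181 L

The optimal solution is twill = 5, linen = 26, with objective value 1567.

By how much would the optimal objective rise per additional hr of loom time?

At the optimum: loom time uses 155 of 163 (slack = 8); steam uses 150 of 150 (binding); dye uses 181 of 181 (binding).
By complementary slackness, y = 0 for the non-binding constraint.
Dual feasibility on the basic columns requires 4·y_steam + 5·y_dye = 43, 5·y_steam + 6·y_dye = 52.
This yields shadow prices y_steam = 2, y_dye = 7.
Shadow price of loom time = 0.

0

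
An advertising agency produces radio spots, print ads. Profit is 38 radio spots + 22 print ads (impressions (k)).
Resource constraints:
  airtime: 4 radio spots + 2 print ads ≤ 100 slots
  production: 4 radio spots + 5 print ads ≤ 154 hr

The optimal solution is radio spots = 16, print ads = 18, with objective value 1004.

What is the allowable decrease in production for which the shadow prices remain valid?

54

Binding constraints: airtime, production. The basis is B = [[4,2],[4,5]] with det 12.
Per unit decrease in production, x* moves by d = (0.1667, -0.3333).
The basis stays optimal until print ads reaches 0; allowable decrease = 54 hr.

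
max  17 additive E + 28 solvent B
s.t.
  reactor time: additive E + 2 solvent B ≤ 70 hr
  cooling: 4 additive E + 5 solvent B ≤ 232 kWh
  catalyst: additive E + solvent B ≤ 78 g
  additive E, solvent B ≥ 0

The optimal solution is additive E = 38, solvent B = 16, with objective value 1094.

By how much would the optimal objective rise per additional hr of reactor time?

Check each constraint at x*: reactor time 70/70 (tight); cooling 232/232 (tight); catalyst 54/78 (slack 24).
By complementary slackness, y = 0 for the non-binding constraint.
From A_Bᵀ y = c: 1·y_reactor time + 4·y_cooling = 17; 2·y_reactor time + 5·y_cooling = 28.
→ y_reactor time = 9 and y_cooling = 2.
Shadow price of reactor time = 9.

9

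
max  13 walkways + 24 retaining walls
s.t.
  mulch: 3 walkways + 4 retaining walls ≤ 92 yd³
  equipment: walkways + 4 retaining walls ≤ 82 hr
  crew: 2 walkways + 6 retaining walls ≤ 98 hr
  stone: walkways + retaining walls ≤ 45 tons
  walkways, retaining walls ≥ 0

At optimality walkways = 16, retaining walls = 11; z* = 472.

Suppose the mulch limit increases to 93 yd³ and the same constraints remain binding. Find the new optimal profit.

Check each constraint at x*: mulch 92/92 (tight); equipment 60/82 (slack 22); crew 98/98 (tight); stone 27/45 (slack 18).
Since equipment, stone are not tight, their duals are 0.
The binding rows give the dual system: 3·y_mulch + 2·y_crew = 13 and 4·y_mulch + 6·y_crew = 24.
Solving: y_mulch = 3, y_crew = 2.
Δz = y_mulch·Δb = 3 × (1) = 3, so new z* = 472 + 3 = 475.

475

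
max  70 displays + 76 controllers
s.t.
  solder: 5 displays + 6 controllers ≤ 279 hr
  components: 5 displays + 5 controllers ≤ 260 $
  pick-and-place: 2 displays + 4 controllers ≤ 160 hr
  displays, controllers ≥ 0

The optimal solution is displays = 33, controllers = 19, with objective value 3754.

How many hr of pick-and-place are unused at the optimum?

18

pick-and-place used = 2·33 + 4·19 = 142; slack = 160 − 142 = 18.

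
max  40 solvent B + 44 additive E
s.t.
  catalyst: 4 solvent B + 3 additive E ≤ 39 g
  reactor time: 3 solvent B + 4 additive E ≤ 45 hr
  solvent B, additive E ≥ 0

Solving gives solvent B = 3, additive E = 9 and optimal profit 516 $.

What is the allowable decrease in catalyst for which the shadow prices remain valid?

Binding constraints: catalyst, reactor time. The basis is B = [[4,3],[3,4]] with det 7.
Per unit decrease in catalyst, x* moves by d = (-0.5714, 0.4286).
The basis stays optimal until solvent B reaches 0; allowable decrease = 5.25 g.

5.25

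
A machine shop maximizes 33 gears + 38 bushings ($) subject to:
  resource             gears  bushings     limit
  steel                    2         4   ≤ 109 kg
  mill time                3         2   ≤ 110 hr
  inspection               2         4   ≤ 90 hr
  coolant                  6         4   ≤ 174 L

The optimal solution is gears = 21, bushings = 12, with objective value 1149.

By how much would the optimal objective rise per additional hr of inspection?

6

At the optimum: steel uses 90 of 109 (slack = 19); mill time uses 87 of 110 (slack = 23); inspection uses 90 of 90 (binding); coolant uses 174 of 174 (binding).
Since steel, mill time are not tight, their duals are 0.
The binding rows give the dual system: 2·y_inspection + 6·y_coolant = 33 and 4·y_inspection + 4·y_coolant = 38.
→ y_inspection = 6 and y_coolant = 3.5.
Shadow price of inspection = 6.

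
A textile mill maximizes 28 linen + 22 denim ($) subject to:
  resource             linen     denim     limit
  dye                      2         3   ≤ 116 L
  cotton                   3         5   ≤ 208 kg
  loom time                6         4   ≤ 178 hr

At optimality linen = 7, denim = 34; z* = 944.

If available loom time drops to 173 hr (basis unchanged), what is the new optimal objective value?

Binding: dye and loom time. Non-binding: cotton (17 unused).
Slack constraints have shadow price 0 (complementary slackness).
Dual feasibility on the basic columns requires 2·y_dye + 6·y_loom time = 28, 3·y_dye + 4·y_loom time = 22.
This yields shadow prices y_dye = 2, y_loom time = 4.
Δz = y_loom time·Δb = 4 × (-5) = -20, so new z* = 944 − 20 = 924.

924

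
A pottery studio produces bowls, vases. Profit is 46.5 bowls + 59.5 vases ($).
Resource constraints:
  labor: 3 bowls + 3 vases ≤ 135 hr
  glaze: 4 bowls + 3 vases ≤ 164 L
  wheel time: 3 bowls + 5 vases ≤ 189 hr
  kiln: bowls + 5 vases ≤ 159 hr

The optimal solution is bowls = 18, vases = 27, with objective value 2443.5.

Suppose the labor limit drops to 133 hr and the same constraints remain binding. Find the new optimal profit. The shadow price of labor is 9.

2425.5

Δb = -2, so new z* = 2443.5 + (9)·(-2) = 2443.5 − 18 = 2425.5.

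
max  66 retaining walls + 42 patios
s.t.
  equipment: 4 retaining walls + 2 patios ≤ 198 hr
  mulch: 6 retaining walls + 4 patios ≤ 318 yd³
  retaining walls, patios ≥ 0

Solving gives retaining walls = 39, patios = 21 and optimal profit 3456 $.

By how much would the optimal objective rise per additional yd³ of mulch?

Check each constraint at x*: equipment 198/198 (tight); mulch 318/318 (tight).
Dual feasibility on the basic columns requires 4·y_equipment + 6·y_mulch = 66, 2·y_equipment + 4·y_mulch = 42.
This yields shadow prices y_equipment = 3, y_mulch = 9.
Shadow price of mulch = 9.

9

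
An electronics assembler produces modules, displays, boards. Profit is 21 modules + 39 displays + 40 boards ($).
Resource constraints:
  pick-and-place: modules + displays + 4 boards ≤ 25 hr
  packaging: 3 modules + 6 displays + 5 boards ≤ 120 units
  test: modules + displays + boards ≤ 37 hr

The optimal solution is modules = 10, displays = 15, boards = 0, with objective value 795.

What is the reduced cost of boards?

-2

Binding: pick-and-place and packaging. Non-binding: test (12 unused).
Since test is not tight, its dual is 0.
The binding rows give the dual system: 1·y_pick-and-place + 3·y_packaging = 21 and 1·y_pick-and-place + 6·y_packaging = 39.
Solving: y_pick-and-place = 3, y_packaging = 6.
Reduced cost of boards: c₃ − yᵀa₃ = 40 − (3·4 + 6·5) = 40 − 42 = -2.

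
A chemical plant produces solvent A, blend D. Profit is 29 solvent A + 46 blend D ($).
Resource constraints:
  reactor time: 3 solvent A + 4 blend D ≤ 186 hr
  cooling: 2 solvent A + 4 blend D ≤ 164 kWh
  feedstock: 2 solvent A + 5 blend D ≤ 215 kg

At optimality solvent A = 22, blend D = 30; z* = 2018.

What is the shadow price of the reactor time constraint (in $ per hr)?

6

Binding: reactor time and cooling. Non-binding: feedstock (21 unused).
Since feedstock is not tight, its dual is 0.
From A_Bᵀ y = c: 3·y_reactor time + 2·y_cooling = 29; 4·y_reactor time + 4·y_cooling = 46.
This yields shadow prices y_reactor time = 6, y_cooling = 5.5.
Shadow price of reactor time = 6.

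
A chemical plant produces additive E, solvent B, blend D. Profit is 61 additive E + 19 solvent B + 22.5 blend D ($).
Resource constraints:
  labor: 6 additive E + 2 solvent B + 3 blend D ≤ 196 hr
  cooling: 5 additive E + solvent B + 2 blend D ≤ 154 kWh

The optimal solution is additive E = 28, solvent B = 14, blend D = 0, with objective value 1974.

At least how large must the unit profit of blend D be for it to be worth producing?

Check each constraint at x*: labor 196/196 (tight); cooling 154/154 (tight).
From A_Bᵀ y = c: 6·y_labor + 5·y_cooling = 61; 2·y_labor + 1·y_cooling = 19.
→ y_labor = 8.5 and y_cooling = 2.
blend D enters the basis when its profit ≥ yᵀa₃ = 8.5·3 + 2·2 = 29.5.

29.5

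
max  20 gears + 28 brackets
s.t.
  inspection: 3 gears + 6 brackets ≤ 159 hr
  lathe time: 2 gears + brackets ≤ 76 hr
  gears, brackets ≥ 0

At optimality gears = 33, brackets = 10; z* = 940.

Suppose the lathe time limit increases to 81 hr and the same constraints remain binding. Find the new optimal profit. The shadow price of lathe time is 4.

960

Δb = 5, so new z* = 940 + (4)·(5) = 940 + 20 = 960.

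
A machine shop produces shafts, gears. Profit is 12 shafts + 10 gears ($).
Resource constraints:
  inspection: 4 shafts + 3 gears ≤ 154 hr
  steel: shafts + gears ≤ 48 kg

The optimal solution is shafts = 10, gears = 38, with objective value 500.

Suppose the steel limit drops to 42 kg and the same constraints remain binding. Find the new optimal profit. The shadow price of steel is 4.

Δb = -6, so new z* = 500 + (4)·(-6) = 500 − 24 = 476.

476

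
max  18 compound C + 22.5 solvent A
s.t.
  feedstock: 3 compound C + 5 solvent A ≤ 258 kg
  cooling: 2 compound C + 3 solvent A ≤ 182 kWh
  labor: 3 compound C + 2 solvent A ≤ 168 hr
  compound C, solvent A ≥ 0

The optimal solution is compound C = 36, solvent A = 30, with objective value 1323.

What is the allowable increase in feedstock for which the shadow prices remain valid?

Binding constraints: feedstock, labor. The basis is B = [[3,5],[3,2]] with det -9.
Per unit increase in feedstock, x* moves by d = (-0.2222, 0.3333).
The basis stays optimal until cooling becomes binding; allowable increase = 36 kg.

36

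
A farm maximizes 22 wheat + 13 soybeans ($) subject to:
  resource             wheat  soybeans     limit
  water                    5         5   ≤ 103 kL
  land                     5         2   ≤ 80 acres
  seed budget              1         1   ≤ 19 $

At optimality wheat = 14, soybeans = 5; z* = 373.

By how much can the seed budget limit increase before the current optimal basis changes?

Binding constraints: land, seed budget. The basis is B = [[5,2],[1,1]] with det 3.
Per unit increase in seed budget, x* moves by d = (-0.6667, 1.6667).
The basis stays optimal until water becomes binding; allowable increase = 1.6 $.

1.6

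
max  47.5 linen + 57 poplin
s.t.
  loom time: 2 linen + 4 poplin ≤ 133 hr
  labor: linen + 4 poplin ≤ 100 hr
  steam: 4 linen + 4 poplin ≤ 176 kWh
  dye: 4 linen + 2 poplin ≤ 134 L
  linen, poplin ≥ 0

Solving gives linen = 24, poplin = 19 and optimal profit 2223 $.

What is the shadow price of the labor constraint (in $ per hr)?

Check each constraint at x*: loom time 124/133 (slack 9); labor 100/100 (tight); steam 172/176 (slack 4); dye 134/134 (tight).
By complementary slackness, y = 0 for the non-binding constraints.
From A_Bᵀ y = c: 1·y_labor + 4·y_dye = 47.5; 4·y_labor + 2·y_dye = 57.
→ y_labor = 9.5 and y_dye = 9.5.
Shadow price of labor = 9.5.

9.5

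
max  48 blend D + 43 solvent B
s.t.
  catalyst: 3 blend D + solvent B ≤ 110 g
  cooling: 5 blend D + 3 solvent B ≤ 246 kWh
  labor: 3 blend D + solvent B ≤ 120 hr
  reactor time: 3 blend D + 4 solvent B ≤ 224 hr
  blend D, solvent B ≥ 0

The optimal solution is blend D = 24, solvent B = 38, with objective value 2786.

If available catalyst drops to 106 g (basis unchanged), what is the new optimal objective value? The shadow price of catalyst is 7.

Δb = -4, so new z* = 2786 + (7)·(-4) = 2786 − 28 = 2758.

2758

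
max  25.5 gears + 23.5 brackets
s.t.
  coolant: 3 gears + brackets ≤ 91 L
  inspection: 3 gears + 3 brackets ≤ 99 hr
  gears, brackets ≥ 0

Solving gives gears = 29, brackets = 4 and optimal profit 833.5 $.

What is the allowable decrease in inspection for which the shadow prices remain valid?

8

Binding constraints: coolant, inspection. The basis is B = [[3,1],[3,3]] with det 6.
Per unit decrease in inspection, x* moves by d = (0.1667, -0.5).
The basis stays optimal until brackets reaches 0; allowable decrease = 8 hr.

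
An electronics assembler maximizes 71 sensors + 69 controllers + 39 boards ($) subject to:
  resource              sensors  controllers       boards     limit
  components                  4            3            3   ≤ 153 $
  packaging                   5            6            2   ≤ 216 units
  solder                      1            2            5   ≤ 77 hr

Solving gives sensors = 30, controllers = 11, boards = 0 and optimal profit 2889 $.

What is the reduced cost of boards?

Check each constraint at x*: components 153/153 (tight); packaging 216/216 (tight); solder 52/77 (slack 25).
Slack constraints have shadow price 0 (complementary slackness).
From A_Bᵀ y = c: 4·y_components + 5·y_packaging = 71; 3·y_components + 6·y_packaging = 69.
This yields shadow prices y_components = 9, y_packaging = 7.
Reduced cost of boards: c₃ − yᵀa₃ = 39 − (9·3 + 7·2) = 39 − 41 = -2.

-2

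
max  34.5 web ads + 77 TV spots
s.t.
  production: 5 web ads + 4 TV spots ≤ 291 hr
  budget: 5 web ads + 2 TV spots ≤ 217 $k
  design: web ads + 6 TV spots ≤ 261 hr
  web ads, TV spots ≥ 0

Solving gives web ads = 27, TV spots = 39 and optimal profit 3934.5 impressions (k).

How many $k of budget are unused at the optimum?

4

budget used = 5·27 + 2·39 = 213; slack = 217 − 213 = 4.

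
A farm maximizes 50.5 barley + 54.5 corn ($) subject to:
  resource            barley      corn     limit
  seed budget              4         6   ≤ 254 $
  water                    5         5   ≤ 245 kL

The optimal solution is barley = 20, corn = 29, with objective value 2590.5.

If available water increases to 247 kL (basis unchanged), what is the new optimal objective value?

2607.5

Both seed budget and water are binding at x*.
The binding rows give the dual system: 4·y_seed budget + 5·y_water = 50.5 and 6·y_seed budget + 5·y_water = 54.5.
This yields shadow prices y_seed budget = 2, y_water = 8.5.
Δz = y_water·Δb = 8.5 × (2) = 17, so new z* = 2590.5 + 17 = 2607.5.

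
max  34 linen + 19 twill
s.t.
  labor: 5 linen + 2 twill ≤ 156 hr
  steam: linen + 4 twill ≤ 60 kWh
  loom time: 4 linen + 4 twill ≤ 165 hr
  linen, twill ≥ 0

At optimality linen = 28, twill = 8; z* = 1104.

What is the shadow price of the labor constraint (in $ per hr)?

Binding: labor and steam. Non-binding: loom time (21 unused).
Since loom time is not tight, its dual is 0.
Dual feasibility on the basic columns requires 5·y_labor + 1·y_steam = 34, 2·y_labor + 4·y_steam = 19.
Solving: y_labor = 6.5, y_steam = 1.5.
Shadow price of labor = 6.5.

6.5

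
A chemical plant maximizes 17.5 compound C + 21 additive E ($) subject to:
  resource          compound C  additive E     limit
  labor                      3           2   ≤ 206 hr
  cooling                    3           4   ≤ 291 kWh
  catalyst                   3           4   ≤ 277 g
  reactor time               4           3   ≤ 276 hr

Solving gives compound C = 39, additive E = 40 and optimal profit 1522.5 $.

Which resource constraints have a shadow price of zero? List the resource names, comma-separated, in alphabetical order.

labor: 197/206 (slack 9)
cooling: 277/291 (slack 14)
catalyst: 277/277 (binding)
reactor time: 276/276 (binding)
By complementary slackness, a constraint with positive slack has shadow price 0 → cooling, labor.

cooling, labor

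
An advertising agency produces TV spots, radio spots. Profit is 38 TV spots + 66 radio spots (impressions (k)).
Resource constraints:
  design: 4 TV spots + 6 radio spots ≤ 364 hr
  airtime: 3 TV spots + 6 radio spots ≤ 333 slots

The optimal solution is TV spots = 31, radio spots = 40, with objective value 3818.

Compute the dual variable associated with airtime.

6

Check each constraint at x*: design 364/364 (tight); airtime 333/333 (tight).
Dual feasibility on the basic columns requires 4·y_design + 3·y_airtime = 38, 6·y_design + 6·y_airtime = 66.
Solving: y_design = 5, y_airtime = 6.
Shadow price of airtime = 6.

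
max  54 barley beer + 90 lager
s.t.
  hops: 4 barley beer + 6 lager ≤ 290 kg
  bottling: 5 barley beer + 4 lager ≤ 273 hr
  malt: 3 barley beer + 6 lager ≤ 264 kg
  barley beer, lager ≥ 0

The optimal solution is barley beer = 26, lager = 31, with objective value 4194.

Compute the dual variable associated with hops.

9

At the optimum: hops uses 290 of 290 (binding); bottling uses 254 of 273 (slack = 19); malt uses 264 of 264 (binding).
Since bottling is not tight, its dual is 0.
Dual feasibility on the basic columns requires 4·y_hops + 3·y_malt = 54, 6·y_hops + 6·y_malt = 90.
Solving: y_hops = 9, y_malt = 6.
Shadow price of hops = 9.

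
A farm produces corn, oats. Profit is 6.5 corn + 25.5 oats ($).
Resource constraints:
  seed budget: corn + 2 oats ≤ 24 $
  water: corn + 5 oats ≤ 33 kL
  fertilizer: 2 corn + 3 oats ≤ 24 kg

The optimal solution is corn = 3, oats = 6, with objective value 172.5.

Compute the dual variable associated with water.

Binding: water and fertilizer. Non-binding: seed budget (9 unused).
Since seed budget is not tight, its dual is 0.
From A_Bᵀ y = c: 1·y_water + 2·y_fertilizer = 6.5; 5·y_water + 3·y_fertilizer = 25.5.
Solving: y_water = 4.5, y_fertilizer = 1.
Shadow price of water = 4.5.

4.5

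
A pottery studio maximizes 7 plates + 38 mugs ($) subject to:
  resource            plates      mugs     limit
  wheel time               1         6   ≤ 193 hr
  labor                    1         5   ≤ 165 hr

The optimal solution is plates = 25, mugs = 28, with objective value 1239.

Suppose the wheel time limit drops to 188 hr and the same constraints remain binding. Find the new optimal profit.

1224

Both wheel time and labor are binding at x*.
From A_Bᵀ y = c: 1·y_wheel time + 1·y_labor = 7; 6·y_wheel time + 5·y_labor = 38.
This yields shadow prices y_wheel time = 3, y_labor = 4.
Δz = y_wheel time·Δb = 3 × (-5) = -15, so new z* = 1239 − 15 = 1224.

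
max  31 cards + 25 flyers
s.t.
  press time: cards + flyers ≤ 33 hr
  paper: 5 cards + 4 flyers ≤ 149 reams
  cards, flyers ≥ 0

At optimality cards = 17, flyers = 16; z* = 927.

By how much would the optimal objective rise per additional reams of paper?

At the optimum: press time uses 33 of 33 (binding); paper uses 149 of 149 (binding).
From A_Bᵀ y = c: 1·y_press time + 5·y_paper = 31; 1·y_press time + 4·y_paper = 25.
This yields shadow prices y_press time = 1, y_paper = 6.
Shadow price of paper = 6.

6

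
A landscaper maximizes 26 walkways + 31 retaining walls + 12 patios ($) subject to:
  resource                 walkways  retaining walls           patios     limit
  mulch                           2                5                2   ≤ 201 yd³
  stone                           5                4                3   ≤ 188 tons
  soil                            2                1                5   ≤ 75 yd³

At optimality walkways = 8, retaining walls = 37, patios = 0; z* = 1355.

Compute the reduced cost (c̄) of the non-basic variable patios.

Check each constraint at x*: mulch 201/201 (tight); stone 188/188 (tight); soil 53/75 (slack 22).
Slack constraints have shadow price 0 (complementary slackness).
Dual feasibility on the basic columns requires 2·y_mulch + 5·y_stone = 26, 5·y_mulch + 4·y_stone = 31.
Solving: y_mulch = 3, y_stone = 4.
Reduced cost of patios: c₃ − yᵀa₃ = 12 − (3·2 + 4·3) = 12 − 18 = -6.

-6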